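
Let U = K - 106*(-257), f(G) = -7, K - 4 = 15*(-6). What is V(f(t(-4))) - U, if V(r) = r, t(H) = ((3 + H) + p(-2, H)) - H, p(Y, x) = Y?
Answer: -27163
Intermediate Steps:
K = -86 (K = 4 + 15*(-6) = 4 - 90 = -86)
t(H) = 1 (t(H) = ((3 + H) - 2) - H = (1 + H) - H = 1)
U = 27156 (U = -86 - 106*(-257) = -86 + 27242 = 27156)
V(f(t(-4))) - U = -7 - 1*27156 = -7 - 27156 = -27163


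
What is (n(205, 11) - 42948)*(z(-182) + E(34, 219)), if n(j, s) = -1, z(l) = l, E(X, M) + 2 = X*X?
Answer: -41746428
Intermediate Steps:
E(X, M) = -2 + X² (E(X, M) = -2 + X*X = -2 + X²)
(n(205, 11) - 42948)*(z(-182) + E(34, 219)) = (-1 - 42948)*(-182 + (-2 + 34²)) = -42949*(-182 + (-2 + 1156)) = -42949*(-182 + 1154) = -42949*972 = -41746428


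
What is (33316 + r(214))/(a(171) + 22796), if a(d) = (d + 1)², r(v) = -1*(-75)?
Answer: 33391/52380 ≈ 0.63748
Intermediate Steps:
r(v) = 75
a(d) = (1 + d)²
(33316 + r(214))/(a(171) + 22796) = (33316 + 75)/((1 + 171)² + 22796) = 33391/(172² + 22796) = 33391/(29584 + 22796) = 33391/52380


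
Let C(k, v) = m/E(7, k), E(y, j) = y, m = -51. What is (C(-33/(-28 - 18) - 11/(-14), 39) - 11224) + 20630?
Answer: 65791/7 ≈ 9398.7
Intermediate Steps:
C(k, v) = -51/7
(C(-33/(-28 - 18) - 11/(-14), 39) - 11224) + 20630 = (-51/7 - 11224) + 20630 = -78619/7 + 20630 = 65791/7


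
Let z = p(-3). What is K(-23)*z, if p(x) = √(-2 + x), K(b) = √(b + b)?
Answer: -√230 ≈ -15.166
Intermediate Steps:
K(b) = √2*√b (K(b) = √(2*b) = √2*√b)
z = I*√5 (z = √(-2 - 3) = √(-5) = I*√5 ≈ 2.2361*I)
K(-23)*z = (√2*√(-23))*(I*√5) = (√2*(I*√23))*(I*√5) = (I*√46)*(I*√5) = -√230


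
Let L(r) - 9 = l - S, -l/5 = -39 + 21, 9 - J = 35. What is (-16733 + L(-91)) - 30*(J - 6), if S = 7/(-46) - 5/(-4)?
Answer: -1442109/92 ≈ -15675.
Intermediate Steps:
J = -26 (J = 9 - 1*35 = 9 - 35 = -26)
l = 90 (l = -5*(-39 + 21) = -5*(-18) = 90)
S = 101/92 (S = 7*(-1/46) - 5*(-¼) = -7/46 + 5/4 = 101/92 ≈ 1.0978)
L(r) = 9007/92 (L(r) = 9 + (90 - 1*101/92) = 9 + (90 - 101/92) = 9 + 8179/92 = 9007/92)
(-16733 + L(-91)) - 30*(J - 6) = (-16733 + 9007/92) - 30*(-26 - 6) = -1530429/92 - 30*(-32) = -1530429/92 + 960 = -1442109/92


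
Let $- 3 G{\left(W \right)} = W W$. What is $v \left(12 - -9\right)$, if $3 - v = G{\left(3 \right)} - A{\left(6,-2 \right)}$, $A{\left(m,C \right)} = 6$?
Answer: $252$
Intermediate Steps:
$G{\left(W \right)} = - \frac{W^{2}}{3}$ ($G{\left(W \right)} = - \frac{W W}{3} = - \frac{W^{2}}{3}$)
$v = 12$ ($v = 3 - \left(- \frac{3^{2}}{3} - 6\right) = 3 - \left(\left(- \frac{1}{3}\right) 9 - 6\right) = 3 - \left(-3 - 6\right) = 3 - -9 = 3 + 9 = 12$)
$v \left(12 - -9\right) = 12 \left(12 - -9\right) = 12 \left(12 + 9\right) = 12 \cdot 21 = 252$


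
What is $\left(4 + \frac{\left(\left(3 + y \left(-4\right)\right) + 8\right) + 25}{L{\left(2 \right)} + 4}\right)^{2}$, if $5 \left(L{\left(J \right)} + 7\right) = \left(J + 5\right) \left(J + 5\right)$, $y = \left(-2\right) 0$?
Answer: $\frac{24964}{289} \approx 86.381$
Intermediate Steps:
$y = 0$
$L{\left(J \right)} = -7 + \frac{\left(5 + J\right)^{2}}{5}$ ($L{\left(J \right)} = -7 + \frac{\left(J + 5\right) \left(J + 5\right)}{5} = -7 + \frac{\left(5 + J\right) \left(5 + J\right)}{5} = -7 + \frac{\left(5 + J\right)^{2}}{5}$)
$\left(4 + \frac{\left(\left(3 + y \left(-4\right)\right) + 8\right) + 25}{L{\left(2 \right)} + 4}\right)^{2} = \left(4 + \frac{\left(\left(3 + 0 \left(-4\right)\right) + 8\right) + 25}{\left(-7 + \frac{\left(5 + 2\right)^{2}}{5}\right) + 4}\right)^{2} = \left(4 + \frac{\left(\left(3 + 0\right) + 8\right) + 25}{\left(-7 + \frac{7^{2}}{5}\right) + 4}\right)^{2} = \left(4 + \frac{\left(3 + 8\right) + 25}{\left(-7 + \frac{1}{5} \cdot 49\right) + 4}\right)^{2} = \left(4 + \frac{11 + 25}{\left(-7 + \frac{49}{5}\right) + 4}\right)^{2} = \left(4 + \frac{36}{\frac{14}{5} + 4}\right)^{2} = \left(4 + \frac{36}{\frac{34}{5}}\right)^{2} = \left(4 + 36 \cdot \frac{5}{34}\right)^{2} = \left(4 + \frac{90}{17}\right)^{2} = \left(\frac{158}{17}\right)^{2} = \frac{24964}{289}$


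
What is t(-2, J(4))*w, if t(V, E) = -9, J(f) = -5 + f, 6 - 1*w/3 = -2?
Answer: -216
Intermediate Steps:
w = 24 (w = 18 - 3*(-2) = 18 + 6 = 24)
t(-2, J(4))*w = -9*24 = -216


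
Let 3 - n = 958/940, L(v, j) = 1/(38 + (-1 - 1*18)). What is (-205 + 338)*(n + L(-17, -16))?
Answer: 127113/470 ≈ 270.45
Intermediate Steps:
L(v, j) = 1/19 (L(v, j) = 1/(38 + (-1 - 18)) = 1/(38 - 19) = 1/19)
n = 931/470 (n = 3 - 958/940 = 3 - 1*479/470 = 3 - 479/470 = 931/470 ≈ 1.9809)
(-205 + 338)*(n + L(-17, -16)) = (-205 + 338)*(931/470 + 1/19) = 133*(18159/8930) = 127113/470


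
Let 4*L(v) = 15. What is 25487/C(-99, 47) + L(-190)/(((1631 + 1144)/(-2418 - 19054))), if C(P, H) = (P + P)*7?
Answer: -157859/3330 ≈ -47.405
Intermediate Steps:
C(P, H) = 14*P (C(P, H) = (2*P)*7 = 14*P)
L(v) = 15/4 (L(v) = (¼)*15 = 15/4)
25487/C(-99, 47) + L(-190)/(((1631 + 1144)/(-2418 - 19054))) = 25487/((14*(-99))) + 15/(4*(((1631 + 1144)/(-2418 - 19054)))) = 25487/(-1386) + 15/(4*((2775/(-21472)))) = 25487*(-1/1386) + 15/(4*((2775*(-1/21472)))) = -331/18 + 15/(4*(-2775/21472)) = -331/18 + (15/4)*(-21472/2775) = -331/18 - 5368/185 = -157859/3330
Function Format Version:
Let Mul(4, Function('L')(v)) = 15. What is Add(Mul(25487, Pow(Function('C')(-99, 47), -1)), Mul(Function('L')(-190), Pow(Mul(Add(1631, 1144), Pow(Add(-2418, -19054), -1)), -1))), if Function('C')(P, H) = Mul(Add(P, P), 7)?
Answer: Rational(-157859, 3330) ≈ -47.405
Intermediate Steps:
Function('C')(P, H) = Mul(14, P) (Function('C')(P, H) = Mul(Mul(2, P), 7) = Mul(14, P))
Function('L')(v) = Rational(15, 4) (Function('L')(v) = Mul(Rational(1, 4), 15) = Rational(15, 4))
Add(Mul(25487, Pow(Function('C')(-99, 47), -1)), Mul(Function('L')(-190), Pow(Mul(Add(1631, 1144), Pow(Add(-2418, -19054), -1)), -1))) = Add(Mul(25487, Pow(Mul(14, -99), -1)), Mul(Rational(15, 4), Pow(Mul(Add(1631, 1144), Pow(Add(-2418, -19054), -1)), -1))) = Add(Mul(25487, Pow(-1386, -1)), Mul(Rational(15, 4), Pow(Mul(2775, Pow(-21472, -1)), -1))) = Add(Mul(25487, Rational(-1, 1386)), Mul(Rational(15, 4), Pow(Mul(2775, Rational(-1, 21472)), -1))) = Add(Rational(-331, 18), Mul(Rational(15, 4), Pow(Rational(-2775, 21472), -1))) = Add(Rational(-331, 18), Mul(Rational(15, 4), Rational(-21472, 2775))) = Add(Rational(-331, 18), Rational(-5368, 185)) = Rational(-157859, 3330)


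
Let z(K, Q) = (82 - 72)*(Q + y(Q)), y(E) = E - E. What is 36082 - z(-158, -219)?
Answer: 38272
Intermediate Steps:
y(E) = 0
z(K, Q) = 10*Q (z(K, Q) = (82 - 72)*(Q + 0) = 10*Q)
36082 - z(-158, -219) = 36082 - 10*(-219) = 36082 - 1*(-2190) = 36082 + 2190 = 38272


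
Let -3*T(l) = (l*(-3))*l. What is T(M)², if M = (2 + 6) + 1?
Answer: 6561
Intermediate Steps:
M = 9 (M = 8 + 1 = 9)
T(l) = l² (T(l) = -l*(-3)*l/3 = -(-3*l)*l/3 = -(-1)*l² = l²)
T(M)² = (9²)² = 81² = 6561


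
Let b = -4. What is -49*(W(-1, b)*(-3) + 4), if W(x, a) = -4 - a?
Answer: -196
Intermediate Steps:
-49*(W(-1, b)*(-3) + 4) = -49*((-4 - 1*(-4))*(-3) + 4) = -49*((-4 + 4)*(-3) + 4) = -49*(0*(-3) + 4) = -49*(0 + 4) = -49*4 = -196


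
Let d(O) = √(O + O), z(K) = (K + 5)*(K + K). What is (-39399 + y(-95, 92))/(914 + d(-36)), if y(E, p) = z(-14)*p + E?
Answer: -3726835/208867 + 24465*I*√2/208867 ≈ -17.843 + 0.16565*I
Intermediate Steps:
z(K) = 2*K*(5 + K) (z(K) = (5 + K)*(2*K) = 2*K*(5 + K))
d(O) = √2*√O (d(O) = √(2*O) = √2*√O)
y(E, p) = E + 252*p (y(E, p) = (2*(-14)*(5 - 14))*p + E = (2*(-14)*(-9))*p + E = 252*p + E = E + 252*p)
(-39399 + y(-95, 92))/(914 + d(-36)) = (-39399 + (-95 + 252*92))/(914 + √2*√(-36)) = (-39399 + (-95 + 23184))/(914 + √2*(6*I)) = (-39399 + 23089)/(914 + 6*I*√2) = -16310/(914 + 6*I*√2)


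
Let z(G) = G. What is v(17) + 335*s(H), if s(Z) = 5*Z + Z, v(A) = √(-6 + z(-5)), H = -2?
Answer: -4020 + I*√11 ≈ -4020.0 + 3.3166*I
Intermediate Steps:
v(A) = I*√11 (v(A) = √(-6 - 5) = √(-11) = I*√11)
s(Z) = 6*Z
v(17) + 335*s(H) = I*√11 + 335*(6*(-2)) = I*√11 + 335*(-12) = I*√11 - 4020 = -4020 + I*√11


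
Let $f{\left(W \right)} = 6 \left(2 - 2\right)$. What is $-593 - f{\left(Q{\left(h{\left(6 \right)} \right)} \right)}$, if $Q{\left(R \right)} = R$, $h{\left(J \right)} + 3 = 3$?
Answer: $-593$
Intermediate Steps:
$h{\left(J \right)} = 0$ ($h{\left(J \right)} = -3 + 3 = 0$)
$f{\left(W \right)} = 0$ ($f{\left(W \right)} = 6 \cdot 0 = 0$)
$-593 - f{\left(Q{\left(h{\left(6 \right)} \right)} \right)} = -593 - 0 = -593 + 0 = -593$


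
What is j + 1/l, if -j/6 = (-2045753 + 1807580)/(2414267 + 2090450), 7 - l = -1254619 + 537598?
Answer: 1024664763781/3230008221076 ≈ 0.31723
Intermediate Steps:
l = 717028 (l = 7 - (-1254619 + 537598) = 7 - 1*(-717021) = 7 + 717021 = 717028)
j = 1429038/4504717 (j = -6*(-2045753 + 1807580)/(2414267 + 2090450) = -(-1429038)/4504717 = -6*(-238173/4504717) = 1429038/4504717 ≈ 0.31723)
j + 1/l = 1429038/4504717 + 1/717028 = 1024664763781/3230008221076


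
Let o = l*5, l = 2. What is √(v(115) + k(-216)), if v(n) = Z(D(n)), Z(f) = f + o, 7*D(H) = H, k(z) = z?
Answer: I*√9289/7 ≈ 13.768*I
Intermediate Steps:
o = 10 (o = 2*5 = 10)
D(H) = H/7
Z(f) = 10 + f (Z(f) = f + 10 = 10 + f)
v(n) = 10 + n/7
√(v(115) + k(-216)) = √((10 + (⅐)*115) - 216) = √((10 + 115/7) - 216) = √(185/7 - 216) = √(-1327/7) = I*√9289/7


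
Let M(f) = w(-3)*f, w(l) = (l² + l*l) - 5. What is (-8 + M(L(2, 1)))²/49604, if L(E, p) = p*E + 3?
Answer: 3249/49604 ≈ 0.065499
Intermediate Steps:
L(E, p) = 3 + E*p (L(E, p) = E*p + 3 = 3 + E*p)
w(l) = -5 + 2*l² (w(l) = (l² + l²) - 5 = 2*l² - 5 = -5 + 2*l²)
M(f) = 13*f (M(f) = (-5 + 2*(-3)²)*f = (-5 + 2*9)*f = (-5 + 18)*f = 13*f)
(-8 + M(L(2, 1)))²/49604 = (-8 + 13*(3 + 2*1))²/49604 = (-8 + 13*(3 + 2))²*(1/49604) = (-8 + 13*5)²*(1/49604) = (-8 + 65)²*(1/49604) = 57²*(1/49604) = 3249*(1/49604) = 3249/49604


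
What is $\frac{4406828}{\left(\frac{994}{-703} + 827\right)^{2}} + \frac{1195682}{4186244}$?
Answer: $\frac{4759980153390809073}{705066198613028818} \approx 6.7511$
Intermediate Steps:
$\frac{4406828}{\left(\frac{994}{-703} + 827\right)^{2}} + \frac{1195682}{4186244} = \frac{4406828}{\left(994 \left(- \frac{1}{703}\right) + 827\right)^{2}} + 1195682 \cdot \frac{1}{4186244} = \frac{4406828}{\left(- \frac{994}{703} + 827\right)^{2}} + \frac{597841}{2093122} = \frac{4406828}{\left(\frac{580387}{703}\right)^{2}} + \frac{597841}{2093122} = \frac{4406828}{\frac{336849069769}{494209}} + \frac{597841}{2093122} = 4406828 \cdot \frac{494209}{336849069769} + \frac{597841}{2093122} = \frac{2177894059052}{336849069769} + \frac{597841}{2093122} = \frac{4759980153390809073}{705066198613028818}$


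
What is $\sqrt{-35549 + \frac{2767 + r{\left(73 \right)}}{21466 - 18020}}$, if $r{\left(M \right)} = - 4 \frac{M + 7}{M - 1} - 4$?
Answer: $\frac{i \sqrt{3799186946114}}{10338} \approx 188.54 i$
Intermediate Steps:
$r{\left(M \right)} = -4 - \frac{4 \left(7 + M\right)}{-1 + M}$ ($r{\left(M \right)} = - 4 \frac{7 + M}{-1 + M} - 4 = - \frac{4 \left(7 + M\right)}{-1 + M} - 4 = -4 - \frac{4 \left(7 + M\right)}{-1 + M}$)
$\sqrt{-35549 + \frac{2767 + r{\left(73 \right)}}{21466 - 18020}} = \sqrt{-35549 + \frac{2767 + \frac{8 \left(-3 - 73\right)}{-1 + 73}}{21466 - 18020}} = \sqrt{-35549 + \frac{2767 + \frac{8 \left(-3 - 73\right)}{72}}{3446}} = \sqrt{-35549 + \left(2767 + 8 \cdot \frac{1}{72} \left(-76\right)\right) \frac{1}{3446}} = \sqrt{-35549 + \left(2767 - \frac{76}{9}\right) \frac{1}{3446}} = \sqrt{-35549 + \frac{24827}{9} \cdot \frac{1}{3446}} = \sqrt{-35549 + \frac{24827}{31014}} = \sqrt{- \frac{1102491859}{31014}} = \frac{i \sqrt{3799186946114}}{10338}$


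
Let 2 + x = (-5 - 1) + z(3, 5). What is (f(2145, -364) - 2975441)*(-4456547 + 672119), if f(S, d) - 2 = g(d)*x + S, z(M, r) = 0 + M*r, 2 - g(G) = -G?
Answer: 11261806806384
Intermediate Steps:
g(G) = 2 + G (g(G) = 2 - (-1)*G = 2 + G)
z(M, r) = M*r
x = 7 (x = -2 + ((-5 - 1) + 3*5) = -2 + (-6 + 15) = -2 + 9 = 7)
f(S, d) = 16 + S + 7*d (f(S, d) = 2 + ((2 + d)*7 + S) = 2 + ((14 + 7*d) + S) = 2 + (14 + S + 7*d) = 16 + S + 7*d)
(f(2145, -364) - 2975441)*(-4456547 + 672119) = ((16 + 2145 + 7*(-364)) - 2975441)*(-4456547 + 672119) = ((16 + 2145 - 2548) - 2975441)*(-3784428) = (-387 - 2975441)*(-3784428) = -2975828*(-3784428) = 11261806806384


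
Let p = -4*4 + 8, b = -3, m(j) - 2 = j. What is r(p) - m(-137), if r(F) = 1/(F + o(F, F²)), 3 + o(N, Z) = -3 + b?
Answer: 2294/17 ≈ 134.94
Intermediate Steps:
m(j) = 2 + j
p = -8 (p = -16 + 8 = -8)
o(N, Z) = -9 (o(N, Z) = -3 + (-3 - 3) = -3 - 6 = -9)
r(F) = 1/(-9 + F) (r(F) = 1/(F - 9) = 1/(-9 + F))
r(p) - m(-137) = 1/(-9 - 8) - (2 - 137) = 1/(-17) - 1*(-135) = -1/17 + 135 = 2294/17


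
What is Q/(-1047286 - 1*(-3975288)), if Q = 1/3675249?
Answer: 1/10761136422498 ≈ 9.2927e-14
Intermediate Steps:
Q = 1/3675249 ≈ 2.7209e-7
Q/(-1047286 - 1*(-3975288)) = 1/(3675249*(-1047286 - 1*(-3975288))) = 1/(3675249*(-1047286 + 3975288)) = (1/3675249)/2928002 = (1/3675249)*(1/2928002) = 1/10761136422498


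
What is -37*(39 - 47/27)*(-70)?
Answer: 2605540/27 ≈ 96502.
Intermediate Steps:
-37*(39 - 47/27)*(-70) = -37*1006/27*(-70) = -37222/27*(-70) = 2605540/27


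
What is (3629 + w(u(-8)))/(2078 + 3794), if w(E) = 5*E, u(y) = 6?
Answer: 3659/5872 ≈ 0.62313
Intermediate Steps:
(3629 + w(u(-8)))/(2078 + 3794) = (3629 + 5*6)/(2078 + 3794) = (3629 + 30)/5872 = 3659*(1/5872) = 3659/5872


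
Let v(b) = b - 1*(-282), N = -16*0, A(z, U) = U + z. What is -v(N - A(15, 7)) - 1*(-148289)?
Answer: 148029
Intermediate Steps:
N = 0
v(b) = 282 + b (v(b) = b + 282 = 282 + b)
-v(N - A(15, 7)) - 1*(-148289) = -(282 + (0 - (7 + 15))) - 1*(-148289) = -(282 + (0 - 1*22)) + 148289 = -(282 + (0 - 22)) + 148289 = -(282 - 22) + 148289 = -1*260 + 148289 = -260 + 148289 = 148029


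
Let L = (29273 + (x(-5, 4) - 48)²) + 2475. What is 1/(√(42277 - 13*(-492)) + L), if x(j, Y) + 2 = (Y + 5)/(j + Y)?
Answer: 35229/1241033768 - √48673/1241033768 ≈ 2.8209e-5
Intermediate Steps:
x(j, Y) = -2 + (5 + Y)/(Y + j) (x(j, Y) = -2 + (Y + 5)/(j + Y) = -2 + (5 + Y)/(Y + j))
L = 35229 (L = (29273 + ((5 - 1*4 - 2*(-5))/(4 - 5) - 48)²) + 2475 = (29273 + ((5 - 4 + 10)/(-1) - 48)²) + 2475 = (29273 + (-1*11 - 48)²) + 2475 = (29273 + (-11 - 48)²) + 2475 = (29273 + (-59)²) + 2475 = (29273 + 3481) + 2475 = 32754 + 2475 = 35229)
1/(√(42277 - 13*(-492)) + L) = 1/(√(42277 - 13*(-492)) + 35229) = 1/(√(42277 + 6396) + 35229) = 1/(√48673 + 35229) = 1/(35229 + √48673)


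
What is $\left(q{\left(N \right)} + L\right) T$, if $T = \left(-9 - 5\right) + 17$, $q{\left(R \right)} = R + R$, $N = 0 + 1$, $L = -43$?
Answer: $-123$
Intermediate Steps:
$N = 1$
$q{\left(R \right)} = 2 R$
$T = 3$ ($T = -14 + 17 = 3$)
$\left(q{\left(N \right)} + L\right) T = \left(2 \cdot 1 - 43\right) 3 = \left(2 - 43\right) 3 = \left(-41\right) 3 = -123$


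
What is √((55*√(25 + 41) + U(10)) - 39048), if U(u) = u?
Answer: √(-39038 + 55*√66) ≈ 196.45*I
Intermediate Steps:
√((55*√(25 + 41) + U(10)) - 39048) = √((55*√(25 + 41) + 10) - 39048) = √((55*√66 + 10) - 39048) = √((10 + 55*√66) - 39048) = √(-39038 + 55*√66)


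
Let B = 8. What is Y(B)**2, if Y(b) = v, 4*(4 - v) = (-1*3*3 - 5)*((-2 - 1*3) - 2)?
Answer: 1681/4 ≈ 420.25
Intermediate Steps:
v = -41/2 (v = 4 - (-1*3*3 - 5)*((-2 - 1*3) - 2)/4 = 4 - (-3*3 - 5)*((-2 - 3) - 2)/4 = 4 - (-9 - 5)*(-5 - 2)/4 = 4 - (-7)*(-7)/2 = 4 - 1/4*98 = 4 - 49/2 = -41/2 ≈ -20.500)
Y(b) = -41/2
Y(B)**2 = (-41/2)**2 = 1681/4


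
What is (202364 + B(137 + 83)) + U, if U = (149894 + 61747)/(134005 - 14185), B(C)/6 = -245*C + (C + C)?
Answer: -4728665693/39940 ≈ -1.1839e+5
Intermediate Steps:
B(C) = -1458*C (B(C) = 6*(-245*C + (C + C)) = 6*(-245*C + 2*C) = 6*(-243*C) = -1458*C)
U = 70547/39940 (U = 211641/119820 = 211641*(1/119820) = 70547/39940 ≈ 1.7663)
(202364 + B(137 + 83)) + U = (202364 - 1458*(137 + 83)) + 70547/39940 = (202364 - 1458*220) + 70547/39940 = (202364 - 320760) + 70547/39940 = -118396 + 70547/39940 = -4728665693/39940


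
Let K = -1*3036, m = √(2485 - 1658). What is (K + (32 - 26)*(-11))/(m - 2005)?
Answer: 3109755/2009599 + 1551*√827/2009599 ≈ 1.5696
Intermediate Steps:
m = √827 ≈ 28.758
K = -3036
(K + (32 - 26)*(-11))/(m - 2005) = (-3036 + (32 - 26)*(-11))/(√827 - 2005) = (-3036 + 6*(-11))/(-2005 + √827) = (-3036 - 66)/(-2005 + √827) = -3102/(-2005 + √827)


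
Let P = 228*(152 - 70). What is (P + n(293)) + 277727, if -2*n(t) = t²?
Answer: 506997/2 ≈ 2.5350e+5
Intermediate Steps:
n(t) = -t²/2
P = 18696 (P = 228*82 = 18696)
(P + n(293)) + 277727 = (18696 - ½*293²) + 277727 = (18696 - ½*85849) + 277727 = (18696 - 85849/2) + 277727 = -48457/2 + 277727 = 506997/2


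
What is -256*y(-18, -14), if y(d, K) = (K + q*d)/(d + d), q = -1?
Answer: 256/9 ≈ 28.444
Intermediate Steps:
y(d, K) = (K - d)/(2*d) (y(d, K) = (K - d)/(d + d) = (K - d)/((2*d)) = (K - d)*(1/(2*d)) = (K - d)/(2*d))
-256*y(-18, -14) = -128*(-14 - 1*(-18))/(-18) = -128*(-1)*(-14 + 18)/18 = -128*(-1)*4/18 = -256*(-⅑) = 256/9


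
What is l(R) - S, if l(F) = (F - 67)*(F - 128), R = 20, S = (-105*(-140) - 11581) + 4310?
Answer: -2353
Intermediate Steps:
S = 7429 (S = (14700 - 11581) + 4310 = 3119 + 4310 = 7429)
l(F) = (-128 + F)*(-67 + F) (l(F) = (-67 + F)*(-128 + F) = (-128 + F)*(-67 + F))
l(R) - S = (8576 + 20**2 - 195*20) - 1*7429 = (8576 + 400 - 3900) - 7429 = 5076 - 7429 = -2353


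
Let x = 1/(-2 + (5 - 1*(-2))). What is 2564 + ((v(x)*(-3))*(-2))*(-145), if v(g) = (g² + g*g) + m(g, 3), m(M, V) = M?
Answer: 11602/5 ≈ 2320.4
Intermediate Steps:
x = ⅕ (x = 1/(-2 + (5 + 2)) = 1/(-2 + 7) = 1/5 = ⅕ ≈ 0.20000)
v(g) = g + 2*g² (v(g) = (g² + g*g) + g = (g² + g²) + g = 2*g² + g = g + 2*g²)
2564 + ((v(x)*(-3))*(-2))*(-145) = 2564 + ((((1 + 2*(⅕))/5)*(-3))*(-2))*(-145) = 2564 + ((((1 + ⅖)/5)*(-3))*(-2))*(-145) = 2564 + ((((⅕)*(7/5))*(-3))*(-2))*(-145) = 2564 + (((7/25)*(-3))*(-2))*(-145) = 2564 - 21/25*(-2)*(-145) = 2564 + (42/25)*(-145) = 2564 - 1218/5 = 11602/5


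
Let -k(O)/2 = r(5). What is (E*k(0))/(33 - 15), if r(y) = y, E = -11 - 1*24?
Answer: 175/9 ≈ 19.444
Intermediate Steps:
E = -35 (E = -11 - 24 = -35)
k(O) = -10 (k(O) = -2*5 = -10)
(E*k(0))/(33 - 15) = (-35*(-10))/(33 - 15) = 350/18 = 350*(1/18) = 175/9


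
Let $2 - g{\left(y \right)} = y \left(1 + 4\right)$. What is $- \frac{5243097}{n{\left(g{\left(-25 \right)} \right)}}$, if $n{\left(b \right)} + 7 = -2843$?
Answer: $\frac{1747699}{950} \approx 1839.7$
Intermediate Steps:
$g{\left(y \right)} = 2 - 5 y$ ($g{\left(y \right)} = 2 - y \left(1 + 4\right) = 2 - y 5 = 2 - 5 y$)
$n{\left(b \right)} = -2850$ ($n{\left(b \right)} = -7 - 2843 = -2850$)
$- \frac{5243097}{n{\left(g{\left(-25 \right)} \right)}} = - \frac{5243097}{-2850} = \left(-5243097\right) \left(- \frac{1}{2850}\right) = \frac{1747699}{950}$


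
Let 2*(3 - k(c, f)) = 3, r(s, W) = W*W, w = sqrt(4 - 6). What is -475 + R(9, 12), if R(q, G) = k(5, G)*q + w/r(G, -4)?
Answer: -923/2 + I*sqrt(2)/16 ≈ -461.5 + 0.088388*I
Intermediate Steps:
w = I*sqrt(2) (w = sqrt(-2) = I*sqrt(2) ≈ 1.4142*I)
r(s, W) = W**2
k(c, f) = 3/2 (k(c, f) = 3 - 1/2*3 = 3 - 3/2 = 3/2)
R(q, G) = 3*q/2 + I*sqrt(2)/16 (R(q, G) = 3*q/2 + (I*sqrt(2))/((-4)**2) = 3*q/2 + (I*sqrt(2))/16 = 3*q/2 + (I*sqrt(2))*(1/16) = 3*q/2 + I*sqrt(2)/16)
-475 + R(9, 12) = -475 + ((3/2)*9 + I*sqrt(2)/16) = -475 + (27/2 + I*sqrt(2)/16) = -923/2 + I*sqrt(2)/16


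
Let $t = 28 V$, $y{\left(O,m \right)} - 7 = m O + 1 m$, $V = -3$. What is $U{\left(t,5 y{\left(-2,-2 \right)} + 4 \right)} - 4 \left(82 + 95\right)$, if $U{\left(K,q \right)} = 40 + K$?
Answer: $-752$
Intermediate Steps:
$y{\left(O,m \right)} = 7 + m + O m$ ($y{\left(O,m \right)} = 7 + \left(m O + 1 m\right) = 7 + \left(O m + m\right) = 7 + \left(m + O m\right) = 7 + m + O m$)
$t = -84$ ($t = 28 \left(-3\right) = -84$)
$U{\left(t,5 y{\left(-2,-2 \right)} + 4 \right)} - 4 \left(82 + 95\right) = \left(40 - 84\right) - 4 \left(82 + 95\right) = -44 - 708 = -752$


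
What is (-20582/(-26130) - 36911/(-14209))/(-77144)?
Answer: -24171809/550809895740 ≈ -4.3884e-5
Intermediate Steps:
(-20582/(-26130) - 36911/(-14209))/(-77144) = (-20582*(-1/26130) - 36911*(-1/14209))*(-1/77144) = (10291/13065 + 36911/14209)*(-1/77144) = (48343618/14280045)*(-1/77144) = -24171809/550809895740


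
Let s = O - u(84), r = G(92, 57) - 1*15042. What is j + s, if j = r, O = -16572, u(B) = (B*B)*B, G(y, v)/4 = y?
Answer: -623950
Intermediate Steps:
G(y, v) = 4*y
u(B) = B**3 (u(B) = B**2*B = B**3)
r = -14674 (r = 4*92 - 1*15042 = 368 - 15042 = -14674)
j = -14674
s = -609276 (s = -16572 - 1*84**3 = -16572 - 1*592704 = -16572 - 592704 = -609276)
j + s = -14674 - 609276 = -623950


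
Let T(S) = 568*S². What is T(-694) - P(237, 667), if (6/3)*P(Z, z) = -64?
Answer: 273569280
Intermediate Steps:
P(Z, z) = -32 (P(Z, z) = (½)*(-64) = -32)
T(-694) - P(237, 667) = 568*(-694)² - 1*(-32) = 568*481636 + 32 = 273569248 + 32 = 273569280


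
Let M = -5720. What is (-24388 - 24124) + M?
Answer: -54232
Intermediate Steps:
(-24388 - 24124) + M = (-24388 - 24124) - 5720 = -48512 - 5720 = -54232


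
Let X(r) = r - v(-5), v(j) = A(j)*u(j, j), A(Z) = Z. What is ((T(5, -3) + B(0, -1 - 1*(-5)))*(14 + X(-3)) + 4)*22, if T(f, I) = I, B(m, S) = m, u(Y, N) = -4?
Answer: 682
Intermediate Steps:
v(j) = -4*j (v(j) = j*(-4) = -4*j)
X(r) = -20 + r (X(r) = r - (-4)*(-5) = r - 1*20 = r - 20 = -20 + r)
((T(5, -3) + B(0, -1 - 1*(-5)))*(14 + X(-3)) + 4)*22 = ((-3 + 0)*(14 + (-20 - 3)) + 4)*22 = (-3*(14 - 23) + 4)*22 = (-3*(-9) + 4)*22 = (27 + 4)*22 = 31*22 = 682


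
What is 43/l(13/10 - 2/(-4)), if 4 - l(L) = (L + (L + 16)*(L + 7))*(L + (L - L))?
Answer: -5375/35149 ≈ -0.15292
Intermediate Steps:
l(L) = 4 - L*(L + (7 + L)*(16 + L)) (l(L) = 4 - (L + (L + 16)*(L + 7))*(L + (L - L)) = 4 - (L + (16 + L)*(7 + L))*(L + 0) = 4 - (L + (7 + L)*(16 + L))*L = 4 - L*(L + (7 + L)*(16 + L)))
43/l(13/10 - 2/(-4)) = 43/(4 - (13/10 - 2/(-4))³ - 112*(13/10 - 2/(-4)) - 24*(13/10 - 2/(-4))²) = 43/(4 - (13*(⅒) - 2*(-¼))³ - 112*(13*(⅒) - 2*(-¼)) - 24*(13*(⅒) - 2*(-¼))²) = 43/(4 - (13/10 + ½)³ - 112*(13/10 + ½) - 24*(13/10 + ½)²) = 43/(4 - (9/5)³ - 112*9/5 - 24*(9/5)²) = 43/(4 - 1*729/125 - 1008/5 - 24*81/25) = 43/(4 - 729/125 - 1008/5 - 1944/25) = 43/(-35149/125) = 43*(-125/35149) = -5375/35149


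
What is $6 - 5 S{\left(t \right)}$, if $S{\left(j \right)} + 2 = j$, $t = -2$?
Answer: $26$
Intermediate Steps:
$S{\left(j \right)} = -2 + j$
$6 - 5 S{\left(t \right)} = 6 - 5 \left(-2 - 2\right) = 6 - -20 = 6 + 20 = 26$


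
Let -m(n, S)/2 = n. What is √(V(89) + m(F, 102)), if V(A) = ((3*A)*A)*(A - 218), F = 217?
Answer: I*√3065861 ≈ 1751.0*I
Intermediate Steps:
m(n, S) = -2*n
V(A) = 3*A²*(-218 + A) (V(A) = (3*A²)*(-218 + A) = 3*A²*(-218 + A))
√(V(89) + m(F, 102)) = √(3*89²*(-218 + 89) - 2*217) = √(3*7921*(-129) - 434) = √(-3065427 - 434) = √(-3065861) = I*√3065861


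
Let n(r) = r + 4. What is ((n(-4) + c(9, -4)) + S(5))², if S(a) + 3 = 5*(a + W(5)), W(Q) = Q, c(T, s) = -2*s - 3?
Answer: 2704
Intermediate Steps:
c(T, s) = -3 - 2*s
S(a) = 22 + 5*a (S(a) = -3 + 5*(a + 5) = -3 + 5*(5 + a) = -3 + (25 + 5*a) = 22 + 5*a)
n(r) = 4 + r
((n(-4) + c(9, -4)) + S(5))² = (((4 - 4) + (-3 - 2*(-4))) + (22 + 5*5))² = ((0 + (-3 + 8)) + (22 + 25))² = ((0 + 5) + 47)² = (5 + 47)² = 52² = 2704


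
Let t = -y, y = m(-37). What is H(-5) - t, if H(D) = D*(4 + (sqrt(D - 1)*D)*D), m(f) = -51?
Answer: -71 - 125*I*sqrt(6) ≈ -71.0 - 306.19*I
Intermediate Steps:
H(D) = D*(4 + D**2*sqrt(-1 + D)) (H(D) = D*(4 + (sqrt(-1 + D)*D)*D) = D*(4 + (D*sqrt(-1 + D))*D) = D*(4 + D**2*sqrt(-1 + D)))
y = -51
t = 51 (t = -1*(-51) = 51)
H(-5) - t = -5*(4 + (-5)**2*sqrt(-1 - 5)) - 1*51 = -5*(4 + 25*sqrt(-6)) - 51 = -5*(4 + 25*(I*sqrt(6))) - 51 = -5*(4 + 25*I*sqrt(6)) - 51 = (-20 - 125*I*sqrt(6)) - 51 = -71 - 125*I*sqrt(6)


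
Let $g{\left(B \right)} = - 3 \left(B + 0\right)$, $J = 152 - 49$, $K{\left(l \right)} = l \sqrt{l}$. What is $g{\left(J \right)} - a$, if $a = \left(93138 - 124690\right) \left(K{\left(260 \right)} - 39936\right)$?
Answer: $-1260060981 + 16407040 \sqrt{65} \approx -1.1278 \cdot 10^{9}$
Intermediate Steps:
$K{\left(l \right)} = l^{\frac{3}{2}}$
$J = 103$ ($J = 152 - 49 = 103$)
$a = 1260060672 - 16407040 \sqrt{65}$ ($a = \left(93138 - 124690\right) \left(260^{\frac{3}{2}} - 39936\right) = - 31552 \left(520 \sqrt{65} - 39936\right) = - 31552 \left(-39936 + 520 \sqrt{65}\right) = 1260060672 - 16407040 \sqrt{65} \approx 1.1278 \cdot 10^{9}$)
$g{\left(B \right)} = - 3 B$
$g{\left(J \right)} - a = \left(-3\right) 103 - \left(1260060672 - 16407040 \sqrt{65}\right) = -309 - \left(1260060672 - 16407040 \sqrt{65}\right) = -1260060981 + 16407040 \sqrt{65}$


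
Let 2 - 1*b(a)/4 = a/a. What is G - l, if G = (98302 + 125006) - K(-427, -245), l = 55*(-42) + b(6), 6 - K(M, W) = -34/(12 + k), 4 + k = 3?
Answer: 2481654/11 ≈ 2.2561e+5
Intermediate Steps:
k = -1 (k = -4 + 3 = -1)
b(a) = 4 (b(a) = 8 - 4*a/a = 8 - 4*1 = 8 - 4 = 4)
K(M, W) = 100/11 (K(M, W) = 6 - (-34)/(12 - 1) = 6 - (-34)/11 = 6 - 1*(-34/11) = 6 + 34/11 = 100/11)
l = -2306 (l = 55*(-42) + 4 = -2310 + 4 = -2306)
G = 2456288/11 (G = (98302 + 125006) - 1*100/11 = 223308 - 100/11 = 2456288/11 ≈ 2.2330e+5)
G - l = 2456288/11 - 1*(-2306) = 2456288/11 + 2306 = 2481654/11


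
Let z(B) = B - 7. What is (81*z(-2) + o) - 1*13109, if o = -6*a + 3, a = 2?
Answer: -13847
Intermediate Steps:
z(B) = -7 + B
o = -9 (o = -6*2 + 3 = -12 + 3 = -9)
(81*z(-2) + o) - 1*13109 = (81*(-7 - 2) - 9) - 1*13109 = (81*(-9) - 9) - 13109 = (-729 - 9) - 13109 = -738 - 13109 = -13847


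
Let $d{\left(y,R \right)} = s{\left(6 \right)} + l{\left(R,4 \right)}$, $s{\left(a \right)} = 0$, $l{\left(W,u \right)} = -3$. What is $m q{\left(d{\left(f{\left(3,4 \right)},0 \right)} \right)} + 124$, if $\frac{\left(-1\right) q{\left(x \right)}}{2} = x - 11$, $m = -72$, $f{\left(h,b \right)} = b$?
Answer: $-1892$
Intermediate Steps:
$d{\left(y,R \right)} = -3$ ($d{\left(y,R \right)} = 0 - 3 = -3$)
$q{\left(x \right)} = 22 - 2 x$ ($q{\left(x \right)} = - 2 \left(x - 11\right) = - 2 \left(-11 + x\right) = 22 - 2 x$)
$m q{\left(d{\left(f{\left(3,4 \right)},0 \right)} \right)} + 124 = - 72 \left(22 - -6\right) + 124 = - 72 \left(22 + 6\right) + 124 = \left(-72\right) 28 + 124 = -2016 + 124 = -1892$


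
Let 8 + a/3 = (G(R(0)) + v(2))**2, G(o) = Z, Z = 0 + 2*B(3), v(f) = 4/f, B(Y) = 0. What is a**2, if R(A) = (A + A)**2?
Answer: 144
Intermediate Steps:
R(A) = 4*A**2 (R(A) = (2*A)**2 = 4*A**2)
Z = 0 (Z = 0 + 2*0 = 0 + 0 = 0)
G(o) = 0
a = -12 (a = -24 + 3*(0 + 4/2)**2 = -24 + 3*(0 + 4*(1/2))**2 = -24 + 3*(0 + 2)**2 = -24 + 3*2**2 = -24 + 3*4 = -24 + 12 = -12)
a**2 = (-12)**2 = 144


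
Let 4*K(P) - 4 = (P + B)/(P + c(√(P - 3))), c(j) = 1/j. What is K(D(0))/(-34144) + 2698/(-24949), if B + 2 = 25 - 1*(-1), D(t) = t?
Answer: -92145461/851858656 - 3*I*√3/17072 ≈ -0.10817 - 0.00030437*I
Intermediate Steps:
B = 24 (B = -2 + (25 - 1*(-1)) = -2 + (25 + 1) = -2 + 26 = 24)
K(P) = 1 + (24 + P)/(4*(P + (-3 + P)^(-½))) (K(P) = 1 + ((P + 24)/(P + 1/(√(P - 3))))/4 = 1 + ((24 + P)/(P + 1/(√(-3 + P))))/4 = 1 + ((24 + P)/(P + (-3 + P)^(-½)))/4 = 1 + (24 + P)/(4*(P + (-3 + P)^(-½))))
K(D(0))/(-34144) + 2698/(-24949) = ((4 + √(-3 + 0)*(24 + 5*0))/(4*(1 + 0*√(-3 + 0))))/(-34144) + 2698/(-24949) = ((4 + √(-3)*(24 + 0))/(4*(1 + 0*√(-3))))*(-1/34144) + 2698*(-1/24949) = ((4 + (I*√3)*24)/(4*(1 + 0*(I*√3))))*(-1/34144) - 2698/24949 = ((4 + 24*I*√3)/(4*(1 + 0)))*(-1/34144) - 2698/24949 = ((¼)*(4 + 24*I*√3)/1)*(-1/34144) - 2698/24949 = ((¼)*1*(4 + 24*I*√3))*(-1/34144) - 2698/24949 = (1 + 6*I*√3)*(-1/34144) - 2698/24949 = (-1/34144 - 3*I*√3/17072) - 2698/24949 = -92145461/851858656 - 3*I*√3/17072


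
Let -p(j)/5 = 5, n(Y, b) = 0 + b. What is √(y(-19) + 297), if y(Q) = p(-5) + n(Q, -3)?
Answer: √269 ≈ 16.401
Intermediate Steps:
n(Y, b) = b
p(j) = -25 (p(j) = -5*5 = -25)
y(Q) = -28 (y(Q) = -25 - 3 = -28)
√(y(-19) + 297) = √(-28 + 297) = √269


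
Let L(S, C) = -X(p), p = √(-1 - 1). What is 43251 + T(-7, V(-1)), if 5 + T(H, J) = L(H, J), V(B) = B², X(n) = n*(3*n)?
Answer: 43252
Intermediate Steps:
p = I*√2 (p = √(-2) = I*√2 ≈ 1.4142*I)
X(n) = 3*n²
L(S, C) = 6 (L(S, C) = -3*(I*√2)² = -3*(-2) = -1*(-6) = 6)
T(H, J) = 1 (T(H, J) = -5 + 6 = 1)
43251 + T(-7, V(-1)) = 43251 + 1 = 43252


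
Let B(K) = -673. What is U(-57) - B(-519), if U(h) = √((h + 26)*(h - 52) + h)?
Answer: 673 + √3322 ≈ 730.64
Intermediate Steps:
U(h) = √(h + (-52 + h)*(26 + h)) (U(h) = √((26 + h)*(-52 + h) + h) = √((-52 + h)*(26 + h) + h) = √(h + (-52 + h)*(26 + h)))
U(-57) - B(-519) = √(-1352 + (-57)² - 25*(-57)) - 1*(-673) = √(-1352 + 3249 + 1425) + 673 = √3322 + 673 = 673 + √3322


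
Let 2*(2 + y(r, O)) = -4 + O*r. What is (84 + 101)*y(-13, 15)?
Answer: -37555/2 ≈ -18778.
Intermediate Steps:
y(r, O) = -4 + O*r/2 (y(r, O) = -2 + (-4 + O*r)/2 = -2 + (-2 + O*r/2) = -4 + O*r/2)
(84 + 101)*y(-13, 15) = (84 + 101)*(-4 + (1/2)*15*(-13)) = 185*(-4 - 195/2) = 185*(-203/2) = -37555/2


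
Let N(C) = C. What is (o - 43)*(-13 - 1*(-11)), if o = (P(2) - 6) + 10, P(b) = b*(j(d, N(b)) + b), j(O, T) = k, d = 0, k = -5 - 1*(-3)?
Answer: 78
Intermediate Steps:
k = -2 (k = -5 + 3 = -2)
j(O, T) = -2
P(b) = b*(-2 + b)
o = 4 (o = (2*(-2 + 2) - 6) + 10 = (2*0 - 6) + 10 = (0 - 6) + 10 = -6 + 10 = 4)
(o - 43)*(-13 - 1*(-11)) = (4 - 43)*(-13 - 1*(-11)) = -39*(-13 + 11) = -39*(-2) = 78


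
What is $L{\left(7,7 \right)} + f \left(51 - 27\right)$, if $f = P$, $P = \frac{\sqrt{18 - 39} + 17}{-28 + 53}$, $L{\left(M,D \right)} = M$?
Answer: $\frac{583}{25} + \frac{24 i \sqrt{21}}{25} \approx 23.32 + 4.3993 i$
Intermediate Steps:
$P = \frac{17}{25} + \frac{i \sqrt{21}}{25}$ ($P = \frac{\sqrt{-21} + 17}{25} = \left(i \sqrt{21} + 17\right) \frac{1}{25} = \left(17 + i \sqrt{21}\right) \frac{1}{25} = \frac{17}{25} + \frac{i \sqrt{21}}{25} \approx 0.68 + 0.1833 i$)
$f = \frac{17}{25} + \frac{i \sqrt{21}}{25} \approx 0.68 + 0.1833 i$
$L{\left(7,7 \right)} + f \left(51 - 27\right) = 7 + \left(\frac{17}{25} + \frac{i \sqrt{21}}{25}\right) \left(51 - 27\right) = 7 + \left(\frac{17}{25} + \frac{i \sqrt{21}}{25}\right) 24 = 7 + \left(\frac{408}{25} + \frac{24 i \sqrt{21}}{25}\right) = \frac{583}{25} + \frac{24 i \sqrt{21}}{25}$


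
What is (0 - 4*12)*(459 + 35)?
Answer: -23712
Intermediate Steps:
(0 - 4*12)*(459 + 35) = (0 - 48)*494 = -48*494 = -23712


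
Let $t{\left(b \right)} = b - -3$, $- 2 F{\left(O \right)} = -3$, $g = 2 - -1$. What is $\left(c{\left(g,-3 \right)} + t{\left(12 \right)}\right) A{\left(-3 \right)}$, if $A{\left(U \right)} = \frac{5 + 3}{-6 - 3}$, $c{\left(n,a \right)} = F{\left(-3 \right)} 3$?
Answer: $- \frac{52}{3} \approx -17.333$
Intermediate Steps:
$g = 3$ ($g = 2 + 1 = 3$)
$F{\left(O \right)} = \frac{3}{2}$ ($F{\left(O \right)} = \left(- \frac{1}{2}\right) \left(-3\right) = \frac{3}{2}$)
$c{\left(n,a \right)} = \frac{9}{2}$ ($c{\left(n,a \right)} = \frac{3}{2} \cdot 3 = \frac{9}{2}$)
$A{\left(U \right)} = - \frac{8}{9}$ ($A{\left(U \right)} = \frac{8}{-9} = 8 \left(- \frac{1}{9}\right) = - \frac{8}{9}$)
$t{\left(b \right)} = 3 + b$ ($t{\left(b \right)} = b + 3 = 3 + b$)
$\left(c{\left(g,-3 \right)} + t{\left(12 \right)}\right) A{\left(-3 \right)} = \left(\frac{9}{2} + \left(3 + 12\right)\right) \left(- \frac{8}{9}\right) = \left(\frac{9}{2} + 15\right) \left(- \frac{8}{9}\right) = \frac{39}{2} \left(- \frac{8}{9}\right) = - \frac{52}{3}$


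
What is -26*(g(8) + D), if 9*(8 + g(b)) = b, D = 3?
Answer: 962/9 ≈ 106.89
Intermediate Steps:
g(b) = -8 + b/9
-26*(g(8) + D) = -26*((-8 + (⅑)*8) + 3) = -26*((-8 + 8/9) + 3) = -26*(-64/9 + 3) = -26*(-37/9) = 962/9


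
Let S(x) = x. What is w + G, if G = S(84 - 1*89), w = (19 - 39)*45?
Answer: -905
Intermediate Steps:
w = -900 (w = -20*45 = -900)
G = -5 (G = 84 - 1*89 = 84 - 89 = -5)
w + G = -900 - 5 = -905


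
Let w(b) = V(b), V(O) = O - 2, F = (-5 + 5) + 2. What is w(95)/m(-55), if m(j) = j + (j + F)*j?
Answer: 93/2860 ≈ 0.032517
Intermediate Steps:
F = 2 (F = 0 + 2 = 2)
V(O) = -2 + O
m(j) = j + j*(2 + j) (m(j) = j + (j + 2)*j = j + (2 + j)*j = j + j*(2 + j))
w(b) = -2 + b
w(95)/m(-55) = (-2 + 95)/((-55*(3 - 55))) = 93/((-55*(-52))) = 93/2860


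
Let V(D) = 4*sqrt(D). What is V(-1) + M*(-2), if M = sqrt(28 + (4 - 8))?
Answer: -4*sqrt(6) + 4*I ≈ -9.798 + 4.0*I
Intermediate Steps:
M = 2*sqrt(6) (M = sqrt(28 - 4) = sqrt(24) = 2*sqrt(6) ≈ 4.8990)
V(-1) + M*(-2) = 4*sqrt(-1) + (2*sqrt(6))*(-2) = 4*I - 4*sqrt(6) = -4*sqrt(6) + 4*I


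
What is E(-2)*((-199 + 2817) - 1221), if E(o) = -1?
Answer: -1397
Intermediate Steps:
E(-2)*((-199 + 2817) - 1221) = -((-199 + 2817) - 1221) = -(2618 - 1221) = -1*1397 = -1397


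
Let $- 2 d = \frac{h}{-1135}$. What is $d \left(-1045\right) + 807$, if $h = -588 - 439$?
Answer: $\frac{581021}{454} \approx 1279.8$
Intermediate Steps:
$h = -1027$
$d = - \frac{1027}{2270}$ ($d = - \frac{\left(-1027\right) \frac{1}{-1135}}{2} = - \frac{\left(-1027\right) \left(- \frac{1}{1135}\right)}{2} = \left(- \frac{1}{2}\right) \frac{1027}{1135} = - \frac{1027}{2270} \approx -0.45242$)
$d \left(-1045\right) + 807 = \left(- \frac{1027}{2270}\right) \left(-1045\right) + 807 = \frac{214643}{454} + 807 = \frac{581021}{454}$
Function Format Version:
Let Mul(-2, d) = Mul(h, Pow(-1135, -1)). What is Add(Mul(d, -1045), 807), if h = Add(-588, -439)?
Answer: Rational(581021, 454) ≈ 1279.8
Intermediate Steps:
h = -1027
d = Rational(-1027, 2270) (d = Mul(Rational(-1, 2), Mul(-1027, Pow(-1135, -1))) = Mul(Rational(-1, 2), Mul(-1027, Rational(-1, 1135))) = Mul(Rational(-1, 2), Rational(1027, 1135)) = Rational(-1027, 2270) ≈ -0.45242)
Add(Mul(d, -1045), 807) = Add(Mul(Rational(-1027, 2270), -1045), 807) = Add(Rational(214643, 454), 807) = Rational(581021, 454)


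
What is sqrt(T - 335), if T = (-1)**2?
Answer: I*sqrt(334) ≈ 18.276*I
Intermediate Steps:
T = 1
sqrt(T - 335) = sqrt(1 - 335) = sqrt(-334) = I*sqrt(334)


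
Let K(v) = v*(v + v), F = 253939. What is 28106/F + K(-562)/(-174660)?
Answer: -38875306268/11088246435 ≈ -3.5060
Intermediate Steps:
K(v) = 2*v² (K(v) = v*(2*v) = 2*v²)
28106/F + K(-562)/(-174660) = 28106/253939 + (2*(-562)²)/(-174660) = 28106*(1/253939) + (2*315844)*(-1/174660) = 28106/253939 + 631688*(-1/174660) = 28106/253939 - 157922/43665 = -38875306268/11088246435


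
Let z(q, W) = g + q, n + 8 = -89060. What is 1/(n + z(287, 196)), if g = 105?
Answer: -1/88676 ≈ -1.1277e-5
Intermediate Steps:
n = -89068 (n = -8 - 89060 = -89068)
z(q, W) = 105 + q
1/(n + z(287, 196)) = 1/(-89068 + (105 + 287)) = 1/(-89068 + 392) = 1/(-88676) = -1/88676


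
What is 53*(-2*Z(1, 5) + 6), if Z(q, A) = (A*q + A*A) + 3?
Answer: -3180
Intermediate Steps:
Z(q, A) = 3 + A**2 + A*q (Z(q, A) = (A*q + A**2) + 3 = (A**2 + A*q) + 3 = 3 + A**2 + A*q)
53*(-2*Z(1, 5) + 6) = 53*(-2*(3 + 5**2 + 5*1) + 6) = 53*(-2*(3 + 25 + 5) + 6) = 53*(-2*33 + 6) = 53*(-66 + 6) = 53*(-60) = -3180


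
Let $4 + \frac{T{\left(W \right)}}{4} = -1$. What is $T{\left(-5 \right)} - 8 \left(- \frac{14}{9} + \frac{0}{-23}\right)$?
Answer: $- \frac{68}{9} \approx -7.5556$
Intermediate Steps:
$T{\left(W \right)} = -20$ ($T{\left(W \right)} = -16 + 4 \left(-1\right) = -16 - 4 = -20$)
$T{\left(-5 \right)} - 8 \left(- \frac{14}{9} + \frac{0}{-23}\right) = -20 - 8 \left(- \frac{14}{9} + \frac{0}{-23}\right) = -20 - 8 \left(\left(-14\right) \frac{1}{9} + 0 \left(- \frac{1}{23}\right)\right) = -20 - 8 \left(- \frac{14}{9} + 0\right) = -20 - - \frac{112}{9} = -20 + \frac{112}{9} = - \frac{68}{9}$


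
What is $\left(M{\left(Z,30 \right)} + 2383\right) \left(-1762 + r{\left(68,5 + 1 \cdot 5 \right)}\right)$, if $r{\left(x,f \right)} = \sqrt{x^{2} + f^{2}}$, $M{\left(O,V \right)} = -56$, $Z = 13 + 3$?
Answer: $-4100174 + 4654 \sqrt{1181} \approx -3.9402 \cdot 10^{6}$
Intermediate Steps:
$Z = 16$
$r{\left(x,f \right)} = \sqrt{f^{2} + x^{2}}$
$\left(M{\left(Z,30 \right)} + 2383\right) \left(-1762 + r{\left(68,5 + 1 \cdot 5 \right)}\right) = \left(-56 + 2383\right) \left(-1762 + \sqrt{\left(5 + 1 \cdot 5\right)^{2} + 68^{2}}\right) = 2327 \left(-1762 + \sqrt{\left(5 + 5\right)^{2} + 4624}\right) = 2327 \left(-1762 + \sqrt{10^{2} + 4624}\right) = 2327 \left(-1762 + \sqrt{100 + 4624}\right) = 2327 \left(-1762 + \sqrt{4724}\right) = 2327 \left(-1762 + 2 \sqrt{1181}\right) = -4100174 + 4654 \sqrt{1181}$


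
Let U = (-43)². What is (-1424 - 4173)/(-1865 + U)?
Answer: 5597/16 ≈ 349.81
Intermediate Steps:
U = 1849
(-1424 - 4173)/(-1865 + U) = (-1424 - 4173)/(-1865 + 1849) = -5597/(-16) = -5597*(-1/16) = 5597/16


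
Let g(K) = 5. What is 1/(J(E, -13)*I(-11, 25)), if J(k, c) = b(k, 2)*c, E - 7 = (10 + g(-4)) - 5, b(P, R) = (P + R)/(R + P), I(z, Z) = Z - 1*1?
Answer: -1/312 ≈ -0.0032051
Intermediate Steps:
I(z, Z) = -1 + Z (I(z, Z) = Z - 1 = -1 + Z)
b(P, R) = 1 (b(P, R) = (P + R)/(P + R) = 1)
E = 17 (E = 7 + ((10 + 5) - 5) = 7 + (15 - 5) = 7 + 10 = 17)
J(k, c) = c (J(k, c) = 1*c = c)
1/(J(E, -13)*I(-11, 25)) = 1/((-13)*(-1 + 25)) = -1/13/24 = -1/13*1/24 = -1/312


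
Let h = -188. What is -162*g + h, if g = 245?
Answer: -39878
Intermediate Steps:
-162*g + h = -162*245 - 188 = -39690 - 188 = -39878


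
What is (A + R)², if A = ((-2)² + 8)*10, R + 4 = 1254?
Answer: 1876900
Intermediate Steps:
R = 1250 (R = -4 + 1254 = 1250)
A = 120 (A = (4 + 8)*10 = 12*10 = 120)
(A + R)² = (120 + 1250)² = 1370² = 1876900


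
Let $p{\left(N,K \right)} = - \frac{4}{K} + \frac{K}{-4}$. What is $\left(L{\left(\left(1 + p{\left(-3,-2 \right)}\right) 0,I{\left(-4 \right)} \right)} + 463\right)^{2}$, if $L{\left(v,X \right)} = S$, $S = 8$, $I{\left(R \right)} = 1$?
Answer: $221841$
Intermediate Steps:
$p{\left(N,K \right)} = - \frac{4}{K} - \frac{K}{4}$ ($p{\left(N,K \right)} = - \frac{4}{K} + K \left(- \frac{1}{4}\right) = - \frac{4}{K} - \frac{K}{4}$)
$L{\left(v,X \right)} = 8$
$\left(L{\left(\left(1 + p{\left(-3,-2 \right)}\right) 0,I{\left(-4 \right)} \right)} + 463\right)^{2} = \left(8 + 463\right)^{2} = 471^{2} = 221841$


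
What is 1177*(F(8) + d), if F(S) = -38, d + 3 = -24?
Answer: -76505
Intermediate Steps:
d = -27 (d = -3 - 24 = -27)
1177*(F(8) + d) = 1177*(-38 - 27) = 1177*(-65) = -76505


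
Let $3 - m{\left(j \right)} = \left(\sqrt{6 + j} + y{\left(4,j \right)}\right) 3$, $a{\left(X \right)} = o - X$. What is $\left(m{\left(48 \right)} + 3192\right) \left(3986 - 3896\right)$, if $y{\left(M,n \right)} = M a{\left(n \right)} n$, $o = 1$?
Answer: $2724030 - 810 \sqrt{6} \approx 2.722 \cdot 10^{6}$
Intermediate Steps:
$a{\left(X \right)} = 1 - X$
$y{\left(M,n \right)} = M n \left(1 - n\right)$ ($y{\left(M,n \right)} = M \left(1 - n\right) n = M n \left(1 - n\right)$)
$m{\left(j \right)} = 3 - 3 \sqrt{6 + j} - 12 j \left(1 - j\right)$ ($m{\left(j \right)} = 3 - \left(\sqrt{6 + j} + 4 j \left(1 - j\right)\right) 3 = 3 - \left(3 \sqrt{6 + j} + 12 j \left(1 - j\right)\right) = 3 - 3 \sqrt{6 + j} - 12 j \left(1 - j\right)$)
$\left(m{\left(48 \right)} + 3192\right) \left(3986 - 3896\right) = \left(\left(3 - 3 \sqrt{6 + 48} + 12 \cdot 48 \left(-1 + 48\right)\right) + 3192\right) \left(3986 - 3896\right) = \left(\left(3 - 3 \sqrt{54} + 12 \cdot 48 \cdot 47\right) + 3192\right) 90 = \left(\left(3 - 3 \cdot 3 \sqrt{6} + 27072\right) + 3192\right) 90 = \left(\left(3 - 9 \sqrt{6} + 27072\right) + 3192\right) 90 = \left(\left(27075 - 9 \sqrt{6}\right) + 3192\right) 90 = \left(30267 - 9 \sqrt{6}\right) 90 = 2724030 - 810 \sqrt{6}$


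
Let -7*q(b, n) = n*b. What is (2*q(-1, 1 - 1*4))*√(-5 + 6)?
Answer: -6/7 ≈ -0.85714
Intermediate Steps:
q(b, n) = -b*n/7 (q(b, n) = -n*b/7 = -b*n/7)
(2*q(-1, 1 - 1*4))*√(-5 + 6) = (2*(-⅐*(-1)*(1 - 1*4)))*√(-5 + 6) = (2*(-⅐*(-1)*(1 - 4)))*√1 = (2*(-⅐*(-1)*(-3)))*1 = (2*(-3/7))*1 = -6/7*1 = -6/7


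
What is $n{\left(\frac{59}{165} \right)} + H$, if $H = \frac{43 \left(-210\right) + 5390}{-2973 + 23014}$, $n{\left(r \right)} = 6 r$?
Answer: $\frac{309234}{157465} \approx 1.9638$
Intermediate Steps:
$H = - \frac{520}{2863}$ ($H = \frac{-9030 + 5390}{20041} = \left(-3640\right) \frac{1}{20041} = - \frac{520}{2863} \approx -0.18163$)
$n{\left(\frac{59}{165} \right)} + H = 6 \cdot \frac{59}{165} - \frac{520}{2863} = \frac{118}{55} - \frac{520}{2863} = \frac{309234}{157465}$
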